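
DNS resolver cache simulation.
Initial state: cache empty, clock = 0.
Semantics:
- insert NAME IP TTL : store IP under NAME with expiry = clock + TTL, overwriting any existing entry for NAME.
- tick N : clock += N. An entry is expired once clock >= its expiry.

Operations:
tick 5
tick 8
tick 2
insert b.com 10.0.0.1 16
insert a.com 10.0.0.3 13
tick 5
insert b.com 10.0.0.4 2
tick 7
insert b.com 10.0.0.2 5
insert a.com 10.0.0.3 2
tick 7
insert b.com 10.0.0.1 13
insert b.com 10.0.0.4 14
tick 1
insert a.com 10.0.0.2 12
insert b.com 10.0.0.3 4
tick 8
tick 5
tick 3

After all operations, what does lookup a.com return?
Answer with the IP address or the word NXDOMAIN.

Op 1: tick 5 -> clock=5.
Op 2: tick 8 -> clock=13.
Op 3: tick 2 -> clock=15.
Op 4: insert b.com -> 10.0.0.1 (expiry=15+16=31). clock=15
Op 5: insert a.com -> 10.0.0.3 (expiry=15+13=28). clock=15
Op 6: tick 5 -> clock=20.
Op 7: insert b.com -> 10.0.0.4 (expiry=20+2=22). clock=20
Op 8: tick 7 -> clock=27. purged={b.com}
Op 9: insert b.com -> 10.0.0.2 (expiry=27+5=32). clock=27
Op 10: insert a.com -> 10.0.0.3 (expiry=27+2=29). clock=27
Op 11: tick 7 -> clock=34. purged={a.com,b.com}
Op 12: insert b.com -> 10.0.0.1 (expiry=34+13=47). clock=34
Op 13: insert b.com -> 10.0.0.4 (expiry=34+14=48). clock=34
Op 14: tick 1 -> clock=35.
Op 15: insert a.com -> 10.0.0.2 (expiry=35+12=47). clock=35
Op 16: insert b.com -> 10.0.0.3 (expiry=35+4=39). clock=35
Op 17: tick 8 -> clock=43. purged={b.com}
Op 18: tick 5 -> clock=48. purged={a.com}
Op 19: tick 3 -> clock=51.
lookup a.com: not in cache (expired or never inserted)

Answer: NXDOMAIN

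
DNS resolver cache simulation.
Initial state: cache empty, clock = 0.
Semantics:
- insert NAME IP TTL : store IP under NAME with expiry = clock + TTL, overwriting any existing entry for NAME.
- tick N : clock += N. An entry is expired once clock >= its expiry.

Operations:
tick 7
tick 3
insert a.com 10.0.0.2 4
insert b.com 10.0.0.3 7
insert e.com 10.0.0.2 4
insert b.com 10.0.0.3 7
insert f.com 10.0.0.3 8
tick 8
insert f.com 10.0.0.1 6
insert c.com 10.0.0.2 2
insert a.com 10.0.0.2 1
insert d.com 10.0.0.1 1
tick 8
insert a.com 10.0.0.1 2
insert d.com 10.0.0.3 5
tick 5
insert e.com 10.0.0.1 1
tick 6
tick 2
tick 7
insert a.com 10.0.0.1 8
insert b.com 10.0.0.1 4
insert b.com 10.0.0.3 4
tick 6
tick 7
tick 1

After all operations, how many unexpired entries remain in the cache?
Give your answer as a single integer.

Answer: 0

Derivation:
Op 1: tick 7 -> clock=7.
Op 2: tick 3 -> clock=10.
Op 3: insert a.com -> 10.0.0.2 (expiry=10+4=14). clock=10
Op 4: insert b.com -> 10.0.0.3 (expiry=10+7=17). clock=10
Op 5: insert e.com -> 10.0.0.2 (expiry=10+4=14). clock=10
Op 6: insert b.com -> 10.0.0.3 (expiry=10+7=17). clock=10
Op 7: insert f.com -> 10.0.0.3 (expiry=10+8=18). clock=10
Op 8: tick 8 -> clock=18. purged={a.com,b.com,e.com,f.com}
Op 9: insert f.com -> 10.0.0.1 (expiry=18+6=24). clock=18
Op 10: insert c.com -> 10.0.0.2 (expiry=18+2=20). clock=18
Op 11: insert a.com -> 10.0.0.2 (expiry=18+1=19). clock=18
Op 12: insert d.com -> 10.0.0.1 (expiry=18+1=19). clock=18
Op 13: tick 8 -> clock=26. purged={a.com,c.com,d.com,f.com}
Op 14: insert a.com -> 10.0.0.1 (expiry=26+2=28). clock=26
Op 15: insert d.com -> 10.0.0.3 (expiry=26+5=31). clock=26
Op 16: tick 5 -> clock=31. purged={a.com,d.com}
Op 17: insert e.com -> 10.0.0.1 (expiry=31+1=32). clock=31
Op 18: tick 6 -> clock=37. purged={e.com}
Op 19: tick 2 -> clock=39.
Op 20: tick 7 -> clock=46.
Op 21: insert a.com -> 10.0.0.1 (expiry=46+8=54). clock=46
Op 22: insert b.com -> 10.0.0.1 (expiry=46+4=50). clock=46
Op 23: insert b.com -> 10.0.0.3 (expiry=46+4=50). clock=46
Op 24: tick 6 -> clock=52. purged={b.com}
Op 25: tick 7 -> clock=59. purged={a.com}
Op 26: tick 1 -> clock=60.
Final cache (unexpired): {} -> size=0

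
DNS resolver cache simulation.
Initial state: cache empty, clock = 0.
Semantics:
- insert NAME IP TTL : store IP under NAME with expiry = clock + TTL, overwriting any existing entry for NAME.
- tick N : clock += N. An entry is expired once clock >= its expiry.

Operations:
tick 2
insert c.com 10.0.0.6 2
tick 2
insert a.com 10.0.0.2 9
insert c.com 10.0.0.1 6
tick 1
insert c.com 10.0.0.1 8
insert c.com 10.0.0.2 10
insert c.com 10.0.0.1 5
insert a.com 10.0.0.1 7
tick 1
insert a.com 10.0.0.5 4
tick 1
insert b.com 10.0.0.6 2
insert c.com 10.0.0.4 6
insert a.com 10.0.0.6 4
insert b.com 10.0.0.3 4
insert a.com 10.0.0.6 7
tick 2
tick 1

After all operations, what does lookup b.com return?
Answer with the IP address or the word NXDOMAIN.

Op 1: tick 2 -> clock=2.
Op 2: insert c.com -> 10.0.0.6 (expiry=2+2=4). clock=2
Op 3: tick 2 -> clock=4. purged={c.com}
Op 4: insert a.com -> 10.0.0.2 (expiry=4+9=13). clock=4
Op 5: insert c.com -> 10.0.0.1 (expiry=4+6=10). clock=4
Op 6: tick 1 -> clock=5.
Op 7: insert c.com -> 10.0.0.1 (expiry=5+8=13). clock=5
Op 8: insert c.com -> 10.0.0.2 (expiry=5+10=15). clock=5
Op 9: insert c.com -> 10.0.0.1 (expiry=5+5=10). clock=5
Op 10: insert a.com -> 10.0.0.1 (expiry=5+7=12). clock=5
Op 11: tick 1 -> clock=6.
Op 12: insert a.com -> 10.0.0.5 (expiry=6+4=10). clock=6
Op 13: tick 1 -> clock=7.
Op 14: insert b.com -> 10.0.0.6 (expiry=7+2=9). clock=7
Op 15: insert c.com -> 10.0.0.4 (expiry=7+6=13). clock=7
Op 16: insert a.com -> 10.0.0.6 (expiry=7+4=11). clock=7
Op 17: insert b.com -> 10.0.0.3 (expiry=7+4=11). clock=7
Op 18: insert a.com -> 10.0.0.6 (expiry=7+7=14). clock=7
Op 19: tick 2 -> clock=9.
Op 20: tick 1 -> clock=10.
lookup b.com: present, ip=10.0.0.3 expiry=11 > clock=10

Answer: 10.0.0.3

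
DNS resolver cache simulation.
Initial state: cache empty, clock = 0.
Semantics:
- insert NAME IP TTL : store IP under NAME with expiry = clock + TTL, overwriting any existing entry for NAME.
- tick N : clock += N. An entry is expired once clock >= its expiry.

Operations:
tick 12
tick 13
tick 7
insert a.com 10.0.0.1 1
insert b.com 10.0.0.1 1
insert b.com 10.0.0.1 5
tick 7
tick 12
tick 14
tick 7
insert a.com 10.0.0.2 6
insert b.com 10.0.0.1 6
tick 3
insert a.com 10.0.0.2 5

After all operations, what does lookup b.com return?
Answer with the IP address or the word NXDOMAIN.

Answer: 10.0.0.1

Derivation:
Op 1: tick 12 -> clock=12.
Op 2: tick 13 -> clock=25.
Op 3: tick 7 -> clock=32.
Op 4: insert a.com -> 10.0.0.1 (expiry=32+1=33). clock=32
Op 5: insert b.com -> 10.0.0.1 (expiry=32+1=33). clock=32
Op 6: insert b.com -> 10.0.0.1 (expiry=32+5=37). clock=32
Op 7: tick 7 -> clock=39. purged={a.com,b.com}
Op 8: tick 12 -> clock=51.
Op 9: tick 14 -> clock=65.
Op 10: tick 7 -> clock=72.
Op 11: insert a.com -> 10.0.0.2 (expiry=72+6=78). clock=72
Op 12: insert b.com -> 10.0.0.1 (expiry=72+6=78). clock=72
Op 13: tick 3 -> clock=75.
Op 14: insert a.com -> 10.0.0.2 (expiry=75+5=80). clock=75
lookup b.com: present, ip=10.0.0.1 expiry=78 > clock=75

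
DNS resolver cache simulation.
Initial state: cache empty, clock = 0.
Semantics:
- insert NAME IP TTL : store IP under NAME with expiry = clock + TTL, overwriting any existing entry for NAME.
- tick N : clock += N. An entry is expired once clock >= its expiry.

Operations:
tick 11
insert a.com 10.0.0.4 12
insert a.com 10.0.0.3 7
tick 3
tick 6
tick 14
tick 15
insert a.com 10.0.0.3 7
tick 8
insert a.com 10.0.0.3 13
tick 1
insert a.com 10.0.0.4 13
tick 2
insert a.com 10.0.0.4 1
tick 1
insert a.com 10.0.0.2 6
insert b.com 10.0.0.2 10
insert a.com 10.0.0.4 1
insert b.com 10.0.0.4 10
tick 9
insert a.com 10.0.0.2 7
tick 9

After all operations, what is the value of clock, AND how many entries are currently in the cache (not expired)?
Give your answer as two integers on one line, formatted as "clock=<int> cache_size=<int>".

Answer: clock=79 cache_size=0

Derivation:
Op 1: tick 11 -> clock=11.
Op 2: insert a.com -> 10.0.0.4 (expiry=11+12=23). clock=11
Op 3: insert a.com -> 10.0.0.3 (expiry=11+7=18). clock=11
Op 4: tick 3 -> clock=14.
Op 5: tick 6 -> clock=20. purged={a.com}
Op 6: tick 14 -> clock=34.
Op 7: tick 15 -> clock=49.
Op 8: insert a.com -> 10.0.0.3 (expiry=49+7=56). clock=49
Op 9: tick 8 -> clock=57. purged={a.com}
Op 10: insert a.com -> 10.0.0.3 (expiry=57+13=70). clock=57
Op 11: tick 1 -> clock=58.
Op 12: insert a.com -> 10.0.0.4 (expiry=58+13=71). clock=58
Op 13: tick 2 -> clock=60.
Op 14: insert a.com -> 10.0.0.4 (expiry=60+1=61). clock=60
Op 15: tick 1 -> clock=61. purged={a.com}
Op 16: insert a.com -> 10.0.0.2 (expiry=61+6=67). clock=61
Op 17: insert b.com -> 10.0.0.2 (expiry=61+10=71). clock=61
Op 18: insert a.com -> 10.0.0.4 (expiry=61+1=62). clock=61
Op 19: insert b.com -> 10.0.0.4 (expiry=61+10=71). clock=61
Op 20: tick 9 -> clock=70. purged={a.com}
Op 21: insert a.com -> 10.0.0.2 (expiry=70+7=77). clock=70
Op 22: tick 9 -> clock=79. purged={a.com,b.com}
Final clock = 79
Final cache (unexpired): {} -> size=0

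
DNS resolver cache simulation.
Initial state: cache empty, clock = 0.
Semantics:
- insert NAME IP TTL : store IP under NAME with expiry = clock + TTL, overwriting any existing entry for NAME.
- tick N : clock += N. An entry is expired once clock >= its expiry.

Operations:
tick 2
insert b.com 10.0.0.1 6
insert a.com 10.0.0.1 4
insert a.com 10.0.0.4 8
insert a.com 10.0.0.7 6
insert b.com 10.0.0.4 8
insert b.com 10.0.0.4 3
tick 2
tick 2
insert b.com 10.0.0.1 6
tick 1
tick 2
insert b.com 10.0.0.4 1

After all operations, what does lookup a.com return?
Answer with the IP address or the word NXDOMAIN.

Answer: NXDOMAIN

Derivation:
Op 1: tick 2 -> clock=2.
Op 2: insert b.com -> 10.0.0.1 (expiry=2+6=8). clock=2
Op 3: insert a.com -> 10.0.0.1 (expiry=2+4=6). clock=2
Op 4: insert a.com -> 10.0.0.4 (expiry=2+8=10). clock=2
Op 5: insert a.com -> 10.0.0.7 (expiry=2+6=8). clock=2
Op 6: insert b.com -> 10.0.0.4 (expiry=2+8=10). clock=2
Op 7: insert b.com -> 10.0.0.4 (expiry=2+3=5). clock=2
Op 8: tick 2 -> clock=4.
Op 9: tick 2 -> clock=6. purged={b.com}
Op 10: insert b.com -> 10.0.0.1 (expiry=6+6=12). clock=6
Op 11: tick 1 -> clock=7.
Op 12: tick 2 -> clock=9. purged={a.com}
Op 13: insert b.com -> 10.0.0.4 (expiry=9+1=10). clock=9
lookup a.com: not in cache (expired or never inserted)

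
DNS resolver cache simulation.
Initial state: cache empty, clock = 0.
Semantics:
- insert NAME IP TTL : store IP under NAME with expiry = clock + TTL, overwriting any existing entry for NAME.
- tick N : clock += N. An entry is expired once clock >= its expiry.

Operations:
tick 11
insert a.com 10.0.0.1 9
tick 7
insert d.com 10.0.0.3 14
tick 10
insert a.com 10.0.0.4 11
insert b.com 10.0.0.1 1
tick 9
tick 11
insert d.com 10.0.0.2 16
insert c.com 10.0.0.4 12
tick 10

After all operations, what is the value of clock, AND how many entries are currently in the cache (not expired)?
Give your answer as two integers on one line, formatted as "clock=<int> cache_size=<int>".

Op 1: tick 11 -> clock=11.
Op 2: insert a.com -> 10.0.0.1 (expiry=11+9=20). clock=11
Op 3: tick 7 -> clock=18.
Op 4: insert d.com -> 10.0.0.3 (expiry=18+14=32). clock=18
Op 5: tick 10 -> clock=28. purged={a.com}
Op 6: insert a.com -> 10.0.0.4 (expiry=28+11=39). clock=28
Op 7: insert b.com -> 10.0.0.1 (expiry=28+1=29). clock=28
Op 8: tick 9 -> clock=37. purged={b.com,d.com}
Op 9: tick 11 -> clock=48. purged={a.com}
Op 10: insert d.com -> 10.0.0.2 (expiry=48+16=64). clock=48
Op 11: insert c.com -> 10.0.0.4 (expiry=48+12=60). clock=48
Op 12: tick 10 -> clock=58.
Final clock = 58
Final cache (unexpired): {c.com,d.com} -> size=2

Answer: clock=58 cache_size=2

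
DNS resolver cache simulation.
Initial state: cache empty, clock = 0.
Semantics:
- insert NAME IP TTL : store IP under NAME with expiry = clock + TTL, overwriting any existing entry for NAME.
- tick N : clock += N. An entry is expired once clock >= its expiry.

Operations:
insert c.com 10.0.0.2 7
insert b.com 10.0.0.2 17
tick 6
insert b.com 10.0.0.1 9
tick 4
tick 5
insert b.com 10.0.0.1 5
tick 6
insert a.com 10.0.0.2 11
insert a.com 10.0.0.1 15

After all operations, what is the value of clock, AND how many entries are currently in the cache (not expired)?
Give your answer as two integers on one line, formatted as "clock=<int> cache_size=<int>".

Op 1: insert c.com -> 10.0.0.2 (expiry=0+7=7). clock=0
Op 2: insert b.com -> 10.0.0.2 (expiry=0+17=17). clock=0
Op 3: tick 6 -> clock=6.
Op 4: insert b.com -> 10.0.0.1 (expiry=6+9=15). clock=6
Op 5: tick 4 -> clock=10. purged={c.com}
Op 6: tick 5 -> clock=15. purged={b.com}
Op 7: insert b.com -> 10.0.0.1 (expiry=15+5=20). clock=15
Op 8: tick 6 -> clock=21. purged={b.com}
Op 9: insert a.com -> 10.0.0.2 (expiry=21+11=32). clock=21
Op 10: insert a.com -> 10.0.0.1 (expiry=21+15=36). clock=21
Final clock = 21
Final cache (unexpired): {a.com} -> size=1

Answer: clock=21 cache_size=1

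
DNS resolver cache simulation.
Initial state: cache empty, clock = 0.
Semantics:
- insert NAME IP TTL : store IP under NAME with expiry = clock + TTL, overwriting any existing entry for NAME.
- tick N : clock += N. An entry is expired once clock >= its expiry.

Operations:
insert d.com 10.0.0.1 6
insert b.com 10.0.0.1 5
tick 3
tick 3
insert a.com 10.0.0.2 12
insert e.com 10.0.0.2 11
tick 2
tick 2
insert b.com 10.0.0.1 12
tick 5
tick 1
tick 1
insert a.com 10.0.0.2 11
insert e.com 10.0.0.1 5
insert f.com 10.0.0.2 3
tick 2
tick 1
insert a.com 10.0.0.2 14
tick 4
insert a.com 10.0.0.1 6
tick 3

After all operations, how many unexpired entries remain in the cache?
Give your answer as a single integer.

Answer: 1

Derivation:
Op 1: insert d.com -> 10.0.0.1 (expiry=0+6=6). clock=0
Op 2: insert b.com -> 10.0.0.1 (expiry=0+5=5). clock=0
Op 3: tick 3 -> clock=3.
Op 4: tick 3 -> clock=6. purged={b.com,d.com}
Op 5: insert a.com -> 10.0.0.2 (expiry=6+12=18). clock=6
Op 6: insert e.com -> 10.0.0.2 (expiry=6+11=17). clock=6
Op 7: tick 2 -> clock=8.
Op 8: tick 2 -> clock=10.
Op 9: insert b.com -> 10.0.0.1 (expiry=10+12=22). clock=10
Op 10: tick 5 -> clock=15.
Op 11: tick 1 -> clock=16.
Op 12: tick 1 -> clock=17. purged={e.com}
Op 13: insert a.com -> 10.0.0.2 (expiry=17+11=28). clock=17
Op 14: insert e.com -> 10.0.0.1 (expiry=17+5=22). clock=17
Op 15: insert f.com -> 10.0.0.2 (expiry=17+3=20). clock=17
Op 16: tick 2 -> clock=19.
Op 17: tick 1 -> clock=20. purged={f.com}
Op 18: insert a.com -> 10.0.0.2 (expiry=20+14=34). clock=20
Op 19: tick 4 -> clock=24. purged={b.com,e.com}
Op 20: insert a.com -> 10.0.0.1 (expiry=24+6=30). clock=24
Op 21: tick 3 -> clock=27.
Final cache (unexpired): {a.com} -> size=1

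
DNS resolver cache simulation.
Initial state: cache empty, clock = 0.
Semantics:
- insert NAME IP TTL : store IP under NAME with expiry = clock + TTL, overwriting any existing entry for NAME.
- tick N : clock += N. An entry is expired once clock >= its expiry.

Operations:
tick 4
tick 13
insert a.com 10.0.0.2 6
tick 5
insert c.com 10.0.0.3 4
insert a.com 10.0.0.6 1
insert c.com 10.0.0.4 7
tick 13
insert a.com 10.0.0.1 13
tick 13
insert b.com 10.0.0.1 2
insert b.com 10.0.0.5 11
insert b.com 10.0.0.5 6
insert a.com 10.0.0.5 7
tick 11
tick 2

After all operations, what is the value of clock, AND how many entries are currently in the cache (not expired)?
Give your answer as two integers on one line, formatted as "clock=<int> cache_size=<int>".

Op 1: tick 4 -> clock=4.
Op 2: tick 13 -> clock=17.
Op 3: insert a.com -> 10.0.0.2 (expiry=17+6=23). clock=17
Op 4: tick 5 -> clock=22.
Op 5: insert c.com -> 10.0.0.3 (expiry=22+4=26). clock=22
Op 6: insert a.com -> 10.0.0.6 (expiry=22+1=23). clock=22
Op 7: insert c.com -> 10.0.0.4 (expiry=22+7=29). clock=22
Op 8: tick 13 -> clock=35. purged={a.com,c.com}
Op 9: insert a.com -> 10.0.0.1 (expiry=35+13=48). clock=35
Op 10: tick 13 -> clock=48. purged={a.com}
Op 11: insert b.com -> 10.0.0.1 (expiry=48+2=50). clock=48
Op 12: insert b.com -> 10.0.0.5 (expiry=48+11=59). clock=48
Op 13: insert b.com -> 10.0.0.5 (expiry=48+6=54). clock=48
Op 14: insert a.com -> 10.0.0.5 (expiry=48+7=55). clock=48
Op 15: tick 11 -> clock=59. purged={a.com,b.com}
Op 16: tick 2 -> clock=61.
Final clock = 61
Final cache (unexpired): {} -> size=0

Answer: clock=61 cache_size=0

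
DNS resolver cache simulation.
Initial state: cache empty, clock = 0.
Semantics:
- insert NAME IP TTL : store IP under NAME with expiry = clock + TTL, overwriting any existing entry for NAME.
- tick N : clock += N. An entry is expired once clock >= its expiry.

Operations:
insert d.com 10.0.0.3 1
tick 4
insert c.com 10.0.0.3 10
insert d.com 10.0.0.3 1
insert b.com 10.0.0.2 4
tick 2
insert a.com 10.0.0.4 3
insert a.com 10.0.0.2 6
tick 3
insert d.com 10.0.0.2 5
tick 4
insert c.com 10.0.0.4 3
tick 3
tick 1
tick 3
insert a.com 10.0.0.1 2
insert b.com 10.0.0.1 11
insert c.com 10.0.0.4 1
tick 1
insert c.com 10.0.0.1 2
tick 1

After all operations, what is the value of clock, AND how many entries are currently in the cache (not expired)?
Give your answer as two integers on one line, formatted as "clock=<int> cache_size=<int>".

Answer: clock=22 cache_size=2

Derivation:
Op 1: insert d.com -> 10.0.0.3 (expiry=0+1=1). clock=0
Op 2: tick 4 -> clock=4. purged={d.com}
Op 3: insert c.com -> 10.0.0.3 (expiry=4+10=14). clock=4
Op 4: insert d.com -> 10.0.0.3 (expiry=4+1=5). clock=4
Op 5: insert b.com -> 10.0.0.2 (expiry=4+4=8). clock=4
Op 6: tick 2 -> clock=6. purged={d.com}
Op 7: insert a.com -> 10.0.0.4 (expiry=6+3=9). clock=6
Op 8: insert a.com -> 10.0.0.2 (expiry=6+6=12). clock=6
Op 9: tick 3 -> clock=9. purged={b.com}
Op 10: insert d.com -> 10.0.0.2 (expiry=9+5=14). clock=9
Op 11: tick 4 -> clock=13. purged={a.com}
Op 12: insert c.com -> 10.0.0.4 (expiry=13+3=16). clock=13
Op 13: tick 3 -> clock=16. purged={c.com,d.com}
Op 14: tick 1 -> clock=17.
Op 15: tick 3 -> clock=20.
Op 16: insert a.com -> 10.0.0.1 (expiry=20+2=22). clock=20
Op 17: insert b.com -> 10.0.0.1 (expiry=20+11=31). clock=20
Op 18: insert c.com -> 10.0.0.4 (expiry=20+1=21). clock=20
Op 19: tick 1 -> clock=21. purged={c.com}
Op 20: insert c.com -> 10.0.0.1 (expiry=21+2=23). clock=21
Op 21: tick 1 -> clock=22. purged={a.com}
Final clock = 22
Final cache (unexpired): {b.com,c.com} -> size=2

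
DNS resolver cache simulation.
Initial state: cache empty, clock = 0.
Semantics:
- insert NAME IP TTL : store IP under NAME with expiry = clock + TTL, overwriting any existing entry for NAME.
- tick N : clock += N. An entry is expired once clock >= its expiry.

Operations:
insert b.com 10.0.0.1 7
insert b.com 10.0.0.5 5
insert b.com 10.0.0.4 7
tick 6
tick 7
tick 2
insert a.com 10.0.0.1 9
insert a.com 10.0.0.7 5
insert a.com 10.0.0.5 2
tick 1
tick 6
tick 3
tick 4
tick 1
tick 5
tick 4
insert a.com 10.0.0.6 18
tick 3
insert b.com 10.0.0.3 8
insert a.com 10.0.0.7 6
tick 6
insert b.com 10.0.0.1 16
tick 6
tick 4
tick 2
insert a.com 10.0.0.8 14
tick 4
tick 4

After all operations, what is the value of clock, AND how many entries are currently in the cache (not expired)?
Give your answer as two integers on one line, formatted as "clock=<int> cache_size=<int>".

Answer: clock=68 cache_size=1

Derivation:
Op 1: insert b.com -> 10.0.0.1 (expiry=0+7=7). clock=0
Op 2: insert b.com -> 10.0.0.5 (expiry=0+5=5). clock=0
Op 3: insert b.com -> 10.0.0.4 (expiry=0+7=7). clock=0
Op 4: tick 6 -> clock=6.
Op 5: tick 7 -> clock=13. purged={b.com}
Op 6: tick 2 -> clock=15.
Op 7: insert a.com -> 10.0.0.1 (expiry=15+9=24). clock=15
Op 8: insert a.com -> 10.0.0.7 (expiry=15+5=20). clock=15
Op 9: insert a.com -> 10.0.0.5 (expiry=15+2=17). clock=15
Op 10: tick 1 -> clock=16.
Op 11: tick 6 -> clock=22. purged={a.com}
Op 12: tick 3 -> clock=25.
Op 13: tick 4 -> clock=29.
Op 14: tick 1 -> clock=30.
Op 15: tick 5 -> clock=35.
Op 16: tick 4 -> clock=39.
Op 17: insert a.com -> 10.0.0.6 (expiry=39+18=57). clock=39
Op 18: tick 3 -> clock=42.
Op 19: insert b.com -> 10.0.0.3 (expiry=42+8=50). clock=42
Op 20: insert a.com -> 10.0.0.7 (expiry=42+6=48). clock=42
Op 21: tick 6 -> clock=48. purged={a.com}
Op 22: insert b.com -> 10.0.0.1 (expiry=48+16=64). clock=48
Op 23: tick 6 -> clock=54.
Op 24: tick 4 -> clock=58.
Op 25: tick 2 -> clock=60.
Op 26: insert a.com -> 10.0.0.8 (expiry=60+14=74). clock=60
Op 27: tick 4 -> clock=64. purged={b.com}
Op 28: tick 4 -> clock=68.
Final clock = 68
Final cache (unexpired): {a.com} -> size=1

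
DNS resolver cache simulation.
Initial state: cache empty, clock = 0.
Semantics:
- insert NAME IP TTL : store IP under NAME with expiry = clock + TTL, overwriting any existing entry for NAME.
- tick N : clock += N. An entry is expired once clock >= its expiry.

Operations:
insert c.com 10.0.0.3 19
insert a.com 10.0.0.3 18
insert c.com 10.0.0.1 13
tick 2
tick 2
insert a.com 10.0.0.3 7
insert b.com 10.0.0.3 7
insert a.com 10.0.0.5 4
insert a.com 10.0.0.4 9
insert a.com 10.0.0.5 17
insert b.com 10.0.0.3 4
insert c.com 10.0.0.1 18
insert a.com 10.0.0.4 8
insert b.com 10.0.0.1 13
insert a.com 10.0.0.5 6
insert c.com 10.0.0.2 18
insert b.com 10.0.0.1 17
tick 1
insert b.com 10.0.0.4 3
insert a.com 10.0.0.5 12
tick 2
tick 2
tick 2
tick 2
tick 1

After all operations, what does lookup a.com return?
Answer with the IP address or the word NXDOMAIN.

Answer: 10.0.0.5

Derivation:
Op 1: insert c.com -> 10.0.0.3 (expiry=0+19=19). clock=0
Op 2: insert a.com -> 10.0.0.3 (expiry=0+18=18). clock=0
Op 3: insert c.com -> 10.0.0.1 (expiry=0+13=13). clock=0
Op 4: tick 2 -> clock=2.
Op 5: tick 2 -> clock=4.
Op 6: insert a.com -> 10.0.0.3 (expiry=4+7=11). clock=4
Op 7: insert b.com -> 10.0.0.3 (expiry=4+7=11). clock=4
Op 8: insert a.com -> 10.0.0.5 (expiry=4+4=8). clock=4
Op 9: insert a.com -> 10.0.0.4 (expiry=4+9=13). clock=4
Op 10: insert a.com -> 10.0.0.5 (expiry=4+17=21). clock=4
Op 11: insert b.com -> 10.0.0.3 (expiry=4+4=8). clock=4
Op 12: insert c.com -> 10.0.0.1 (expiry=4+18=22). clock=4
Op 13: insert a.com -> 10.0.0.4 (expiry=4+8=12). clock=4
Op 14: insert b.com -> 10.0.0.1 (expiry=4+13=17). clock=4
Op 15: insert a.com -> 10.0.0.5 (expiry=4+6=10). clock=4
Op 16: insert c.com -> 10.0.0.2 (expiry=4+18=22). clock=4
Op 17: insert b.com -> 10.0.0.1 (expiry=4+17=21). clock=4
Op 18: tick 1 -> clock=5.
Op 19: insert b.com -> 10.0.0.4 (expiry=5+3=8). clock=5
Op 20: insert a.com -> 10.0.0.5 (expiry=5+12=17). clock=5
Op 21: tick 2 -> clock=7.
Op 22: tick 2 -> clock=9. purged={b.com}
Op 23: tick 2 -> clock=11.
Op 24: tick 2 -> clock=13.
Op 25: tick 1 -> clock=14.
lookup a.com: present, ip=10.0.0.5 expiry=17 > clock=14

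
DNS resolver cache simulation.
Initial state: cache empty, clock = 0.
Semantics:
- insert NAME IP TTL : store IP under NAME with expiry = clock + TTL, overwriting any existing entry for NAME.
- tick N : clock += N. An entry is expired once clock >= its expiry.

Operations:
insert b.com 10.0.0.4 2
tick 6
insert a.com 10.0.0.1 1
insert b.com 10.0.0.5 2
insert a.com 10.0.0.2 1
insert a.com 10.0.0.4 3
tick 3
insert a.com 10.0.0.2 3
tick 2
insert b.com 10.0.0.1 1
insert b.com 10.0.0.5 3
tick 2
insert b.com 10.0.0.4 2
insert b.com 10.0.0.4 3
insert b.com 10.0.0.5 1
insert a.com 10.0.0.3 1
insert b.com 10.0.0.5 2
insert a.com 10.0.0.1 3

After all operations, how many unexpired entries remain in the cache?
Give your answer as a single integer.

Answer: 2

Derivation:
Op 1: insert b.com -> 10.0.0.4 (expiry=0+2=2). clock=0
Op 2: tick 6 -> clock=6. purged={b.com}
Op 3: insert a.com -> 10.0.0.1 (expiry=6+1=7). clock=6
Op 4: insert b.com -> 10.0.0.5 (expiry=6+2=8). clock=6
Op 5: insert a.com -> 10.0.0.2 (expiry=6+1=7). clock=6
Op 6: insert a.com -> 10.0.0.4 (expiry=6+3=9). clock=6
Op 7: tick 3 -> clock=9. purged={a.com,b.com}
Op 8: insert a.com -> 10.0.0.2 (expiry=9+3=12). clock=9
Op 9: tick 2 -> clock=11.
Op 10: insert b.com -> 10.0.0.1 (expiry=11+1=12). clock=11
Op 11: insert b.com -> 10.0.0.5 (expiry=11+3=14). clock=11
Op 12: tick 2 -> clock=13. purged={a.com}
Op 13: insert b.com -> 10.0.0.4 (expiry=13+2=15). clock=13
Op 14: insert b.com -> 10.0.0.4 (expiry=13+3=16). clock=13
Op 15: insert b.com -> 10.0.0.5 (expiry=13+1=14). clock=13
Op 16: insert a.com -> 10.0.0.3 (expiry=13+1=14). clock=13
Op 17: insert b.com -> 10.0.0.5 (expiry=13+2=15). clock=13
Op 18: insert a.com -> 10.0.0.1 (expiry=13+3=16). clock=13
Final cache (unexpired): {a.com,b.com} -> size=2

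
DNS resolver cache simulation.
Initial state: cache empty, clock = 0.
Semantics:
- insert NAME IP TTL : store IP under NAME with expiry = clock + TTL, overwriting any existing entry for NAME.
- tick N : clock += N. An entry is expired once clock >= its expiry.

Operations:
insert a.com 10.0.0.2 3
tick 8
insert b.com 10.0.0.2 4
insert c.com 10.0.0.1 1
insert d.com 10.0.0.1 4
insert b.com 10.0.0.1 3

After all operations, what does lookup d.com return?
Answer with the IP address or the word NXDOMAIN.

Op 1: insert a.com -> 10.0.0.2 (expiry=0+3=3). clock=0
Op 2: tick 8 -> clock=8. purged={a.com}
Op 3: insert b.com -> 10.0.0.2 (expiry=8+4=12). clock=8
Op 4: insert c.com -> 10.0.0.1 (expiry=8+1=9). clock=8
Op 5: insert d.com -> 10.0.0.1 (expiry=8+4=12). clock=8
Op 6: insert b.com -> 10.0.0.1 (expiry=8+3=11). clock=8
lookup d.com: present, ip=10.0.0.1 expiry=12 > clock=8

Answer: 10.0.0.1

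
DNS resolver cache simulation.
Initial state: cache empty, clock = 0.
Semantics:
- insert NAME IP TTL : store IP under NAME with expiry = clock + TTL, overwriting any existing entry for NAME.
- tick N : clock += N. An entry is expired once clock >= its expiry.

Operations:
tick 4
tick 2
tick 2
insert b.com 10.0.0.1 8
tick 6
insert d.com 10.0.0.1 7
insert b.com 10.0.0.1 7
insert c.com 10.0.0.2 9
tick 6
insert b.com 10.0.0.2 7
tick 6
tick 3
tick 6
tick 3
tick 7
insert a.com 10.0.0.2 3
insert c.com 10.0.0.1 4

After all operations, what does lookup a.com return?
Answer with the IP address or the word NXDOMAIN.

Op 1: tick 4 -> clock=4.
Op 2: tick 2 -> clock=6.
Op 3: tick 2 -> clock=8.
Op 4: insert b.com -> 10.0.0.1 (expiry=8+8=16). clock=8
Op 5: tick 6 -> clock=14.
Op 6: insert d.com -> 10.0.0.1 (expiry=14+7=21). clock=14
Op 7: insert b.com -> 10.0.0.1 (expiry=14+7=21). clock=14
Op 8: insert c.com -> 10.0.0.2 (expiry=14+9=23). clock=14
Op 9: tick 6 -> clock=20.
Op 10: insert b.com -> 10.0.0.2 (expiry=20+7=27). clock=20
Op 11: tick 6 -> clock=26. purged={c.com,d.com}
Op 12: tick 3 -> clock=29. purged={b.com}
Op 13: tick 6 -> clock=35.
Op 14: tick 3 -> clock=38.
Op 15: tick 7 -> clock=45.
Op 16: insert a.com -> 10.0.0.2 (expiry=45+3=48). clock=45
Op 17: insert c.com -> 10.0.0.1 (expiry=45+4=49). clock=45
lookup a.com: present, ip=10.0.0.2 expiry=48 > clock=45

Answer: 10.0.0.2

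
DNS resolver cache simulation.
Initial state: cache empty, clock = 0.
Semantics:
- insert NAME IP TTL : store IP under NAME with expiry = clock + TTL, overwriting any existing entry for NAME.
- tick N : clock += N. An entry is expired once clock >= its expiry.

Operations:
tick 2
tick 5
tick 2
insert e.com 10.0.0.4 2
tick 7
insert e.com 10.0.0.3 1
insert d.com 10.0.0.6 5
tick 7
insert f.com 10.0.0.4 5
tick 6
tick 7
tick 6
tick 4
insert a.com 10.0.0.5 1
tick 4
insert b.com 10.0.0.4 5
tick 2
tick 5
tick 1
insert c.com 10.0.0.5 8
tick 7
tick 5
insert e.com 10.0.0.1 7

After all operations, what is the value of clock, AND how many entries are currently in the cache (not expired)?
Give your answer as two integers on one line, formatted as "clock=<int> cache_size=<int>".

Op 1: tick 2 -> clock=2.
Op 2: tick 5 -> clock=7.
Op 3: tick 2 -> clock=9.
Op 4: insert e.com -> 10.0.0.4 (expiry=9+2=11). clock=9
Op 5: tick 7 -> clock=16. purged={e.com}
Op 6: insert e.com -> 10.0.0.3 (expiry=16+1=17). clock=16
Op 7: insert d.com -> 10.0.0.6 (expiry=16+5=21). clock=16
Op 8: tick 7 -> clock=23. purged={d.com,e.com}
Op 9: insert f.com -> 10.0.0.4 (expiry=23+5=28). clock=23
Op 10: tick 6 -> clock=29. purged={f.com}
Op 11: tick 7 -> clock=36.
Op 12: tick 6 -> clock=42.
Op 13: tick 4 -> clock=46.
Op 14: insert a.com -> 10.0.0.5 (expiry=46+1=47). clock=46
Op 15: tick 4 -> clock=50. purged={a.com}
Op 16: insert b.com -> 10.0.0.4 (expiry=50+5=55). clock=50
Op 17: tick 2 -> clock=52.
Op 18: tick 5 -> clock=57. purged={b.com}
Op 19: tick 1 -> clock=58.
Op 20: insert c.com -> 10.0.0.5 (expiry=58+8=66). clock=58
Op 21: tick 7 -> clock=65.
Op 22: tick 5 -> clock=70. purged={c.com}
Op 23: insert e.com -> 10.0.0.1 (expiry=70+7=77). clock=70
Final clock = 70
Final cache (unexpired): {e.com} -> size=1

Answer: clock=70 cache_size=1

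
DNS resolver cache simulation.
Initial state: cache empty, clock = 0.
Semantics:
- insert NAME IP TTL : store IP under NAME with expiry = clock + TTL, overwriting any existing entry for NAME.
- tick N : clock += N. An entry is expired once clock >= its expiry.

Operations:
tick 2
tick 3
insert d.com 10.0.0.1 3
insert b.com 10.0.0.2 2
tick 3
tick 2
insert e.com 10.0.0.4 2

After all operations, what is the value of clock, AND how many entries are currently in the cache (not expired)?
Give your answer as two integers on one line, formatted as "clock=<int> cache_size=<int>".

Answer: clock=10 cache_size=1

Derivation:
Op 1: tick 2 -> clock=2.
Op 2: tick 3 -> clock=5.
Op 3: insert d.com -> 10.0.0.1 (expiry=5+3=8). clock=5
Op 4: insert b.com -> 10.0.0.2 (expiry=5+2=7). clock=5
Op 5: tick 3 -> clock=8. purged={b.com,d.com}
Op 6: tick 2 -> clock=10.
Op 7: insert e.com -> 10.0.0.4 (expiry=10+2=12). clock=10
Final clock = 10
Final cache (unexpired): {e.com} -> size=1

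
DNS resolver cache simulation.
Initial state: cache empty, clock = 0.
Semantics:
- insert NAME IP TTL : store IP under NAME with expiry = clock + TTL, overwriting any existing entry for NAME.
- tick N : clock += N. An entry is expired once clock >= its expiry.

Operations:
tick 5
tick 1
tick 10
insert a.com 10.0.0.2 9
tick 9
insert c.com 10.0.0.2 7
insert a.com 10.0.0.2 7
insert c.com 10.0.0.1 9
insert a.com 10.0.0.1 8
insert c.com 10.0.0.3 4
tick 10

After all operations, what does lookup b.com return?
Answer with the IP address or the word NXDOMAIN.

Answer: NXDOMAIN

Derivation:
Op 1: tick 5 -> clock=5.
Op 2: tick 1 -> clock=6.
Op 3: tick 10 -> clock=16.
Op 4: insert a.com -> 10.0.0.2 (expiry=16+9=25). clock=16
Op 5: tick 9 -> clock=25. purged={a.com}
Op 6: insert c.com -> 10.0.0.2 (expiry=25+7=32). clock=25
Op 7: insert a.com -> 10.0.0.2 (expiry=25+7=32). clock=25
Op 8: insert c.com -> 10.0.0.1 (expiry=25+9=34). clock=25
Op 9: insert a.com -> 10.0.0.1 (expiry=25+8=33). clock=25
Op 10: insert c.com -> 10.0.0.3 (expiry=25+4=29). clock=25
Op 11: tick 10 -> clock=35. purged={a.com,c.com}
lookup b.com: not in cache (expired or never inserted)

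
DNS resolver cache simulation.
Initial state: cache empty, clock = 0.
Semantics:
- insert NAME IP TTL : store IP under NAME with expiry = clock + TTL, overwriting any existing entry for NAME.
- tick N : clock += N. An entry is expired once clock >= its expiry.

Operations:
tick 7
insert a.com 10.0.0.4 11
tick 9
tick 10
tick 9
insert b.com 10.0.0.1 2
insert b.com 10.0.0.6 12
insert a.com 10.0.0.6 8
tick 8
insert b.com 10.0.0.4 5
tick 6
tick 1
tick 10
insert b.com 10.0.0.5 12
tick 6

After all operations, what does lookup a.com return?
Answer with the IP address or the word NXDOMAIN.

Op 1: tick 7 -> clock=7.
Op 2: insert a.com -> 10.0.0.4 (expiry=7+11=18). clock=7
Op 3: tick 9 -> clock=16.
Op 4: tick 10 -> clock=26. purged={a.com}
Op 5: tick 9 -> clock=35.
Op 6: insert b.com -> 10.0.0.1 (expiry=35+2=37). clock=35
Op 7: insert b.com -> 10.0.0.6 (expiry=35+12=47). clock=35
Op 8: insert a.com -> 10.0.0.6 (expiry=35+8=43). clock=35
Op 9: tick 8 -> clock=43. purged={a.com}
Op 10: insert b.com -> 10.0.0.4 (expiry=43+5=48). clock=43
Op 11: tick 6 -> clock=49. purged={b.com}
Op 12: tick 1 -> clock=50.
Op 13: tick 10 -> clock=60.
Op 14: insert b.com -> 10.0.0.5 (expiry=60+12=72). clock=60
Op 15: tick 6 -> clock=66.
lookup a.com: not in cache (expired or never inserted)

Answer: NXDOMAIN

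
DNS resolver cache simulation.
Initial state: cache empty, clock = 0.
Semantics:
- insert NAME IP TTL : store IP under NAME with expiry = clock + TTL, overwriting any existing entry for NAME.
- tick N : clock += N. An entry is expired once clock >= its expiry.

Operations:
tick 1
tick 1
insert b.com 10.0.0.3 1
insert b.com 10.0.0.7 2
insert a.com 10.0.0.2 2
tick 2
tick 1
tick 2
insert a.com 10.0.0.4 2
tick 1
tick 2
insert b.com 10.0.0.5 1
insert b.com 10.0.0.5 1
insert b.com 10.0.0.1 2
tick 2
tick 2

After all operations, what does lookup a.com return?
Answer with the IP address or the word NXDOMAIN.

Op 1: tick 1 -> clock=1.
Op 2: tick 1 -> clock=2.
Op 3: insert b.com -> 10.0.0.3 (expiry=2+1=3). clock=2
Op 4: insert b.com -> 10.0.0.7 (expiry=2+2=4). clock=2
Op 5: insert a.com -> 10.0.0.2 (expiry=2+2=4). clock=2
Op 6: tick 2 -> clock=4. purged={a.com,b.com}
Op 7: tick 1 -> clock=5.
Op 8: tick 2 -> clock=7.
Op 9: insert a.com -> 10.0.0.4 (expiry=7+2=9). clock=7
Op 10: tick 1 -> clock=8.
Op 11: tick 2 -> clock=10. purged={a.com}
Op 12: insert b.com -> 10.0.0.5 (expiry=10+1=11). clock=10
Op 13: insert b.com -> 10.0.0.5 (expiry=10+1=11). clock=10
Op 14: insert b.com -> 10.0.0.1 (expiry=10+2=12). clock=10
Op 15: tick 2 -> clock=12. purged={b.com}
Op 16: tick 2 -> clock=14.
lookup a.com: not in cache (expired or never inserted)

Answer: NXDOMAIN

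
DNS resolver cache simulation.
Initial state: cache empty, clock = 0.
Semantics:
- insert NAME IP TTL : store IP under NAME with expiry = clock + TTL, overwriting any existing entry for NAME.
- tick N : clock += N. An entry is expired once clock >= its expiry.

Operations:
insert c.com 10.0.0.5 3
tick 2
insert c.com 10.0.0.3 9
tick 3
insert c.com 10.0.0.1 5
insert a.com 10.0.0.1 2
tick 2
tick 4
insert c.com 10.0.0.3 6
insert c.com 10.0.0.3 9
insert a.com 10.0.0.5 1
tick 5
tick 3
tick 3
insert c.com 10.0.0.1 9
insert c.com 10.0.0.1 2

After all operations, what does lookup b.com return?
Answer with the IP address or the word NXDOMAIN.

Answer: NXDOMAIN

Derivation:
Op 1: insert c.com -> 10.0.0.5 (expiry=0+3=3). clock=0
Op 2: tick 2 -> clock=2.
Op 3: insert c.com -> 10.0.0.3 (expiry=2+9=11). clock=2
Op 4: tick 3 -> clock=5.
Op 5: insert c.com -> 10.0.0.1 (expiry=5+5=10). clock=5
Op 6: insert a.com -> 10.0.0.1 (expiry=5+2=7). clock=5
Op 7: tick 2 -> clock=7. purged={a.com}
Op 8: tick 4 -> clock=11. purged={c.com}
Op 9: insert c.com -> 10.0.0.3 (expiry=11+6=17). clock=11
Op 10: insert c.com -> 10.0.0.3 (expiry=11+9=20). clock=11
Op 11: insert a.com -> 10.0.0.5 (expiry=11+1=12). clock=11
Op 12: tick 5 -> clock=16. purged={a.com}
Op 13: tick 3 -> clock=19.
Op 14: tick 3 -> clock=22. purged={c.com}
Op 15: insert c.com -> 10.0.0.1 (expiry=22+9=31). clock=22
Op 16: insert c.com -> 10.0.0.1 (expiry=22+2=24). clock=22
lookup b.com: not in cache (expired or never inserted)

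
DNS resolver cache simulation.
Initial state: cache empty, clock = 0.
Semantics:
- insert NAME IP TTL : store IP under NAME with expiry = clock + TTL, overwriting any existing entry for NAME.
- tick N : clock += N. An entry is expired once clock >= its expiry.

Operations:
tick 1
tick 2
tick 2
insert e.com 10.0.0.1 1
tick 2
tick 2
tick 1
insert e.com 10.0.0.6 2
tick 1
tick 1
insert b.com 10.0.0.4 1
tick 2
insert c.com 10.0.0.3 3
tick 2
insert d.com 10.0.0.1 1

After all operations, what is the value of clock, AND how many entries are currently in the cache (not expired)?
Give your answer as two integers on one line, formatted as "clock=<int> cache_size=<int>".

Answer: clock=16 cache_size=2

Derivation:
Op 1: tick 1 -> clock=1.
Op 2: tick 2 -> clock=3.
Op 3: tick 2 -> clock=5.
Op 4: insert e.com -> 10.0.0.1 (expiry=5+1=6). clock=5
Op 5: tick 2 -> clock=7. purged={e.com}
Op 6: tick 2 -> clock=9.
Op 7: tick 1 -> clock=10.
Op 8: insert e.com -> 10.0.0.6 (expiry=10+2=12). clock=10
Op 9: tick 1 -> clock=11.
Op 10: tick 1 -> clock=12. purged={e.com}
Op 11: insert b.com -> 10.0.0.4 (expiry=12+1=13). clock=12
Op 12: tick 2 -> clock=14. purged={b.com}
Op 13: insert c.com -> 10.0.0.3 (expiry=14+3=17). clock=14
Op 14: tick 2 -> clock=16.
Op 15: insert d.com -> 10.0.0.1 (expiry=16+1=17). clock=16
Final clock = 16
Final cache (unexpired): {c.com,d.com} -> size=2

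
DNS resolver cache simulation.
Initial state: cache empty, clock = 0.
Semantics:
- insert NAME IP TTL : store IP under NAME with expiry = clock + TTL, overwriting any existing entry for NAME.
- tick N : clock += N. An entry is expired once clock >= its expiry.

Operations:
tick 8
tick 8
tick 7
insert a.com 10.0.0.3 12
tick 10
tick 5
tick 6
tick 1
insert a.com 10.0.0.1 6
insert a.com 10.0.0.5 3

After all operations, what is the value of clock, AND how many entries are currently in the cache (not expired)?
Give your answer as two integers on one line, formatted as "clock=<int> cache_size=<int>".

Answer: clock=45 cache_size=1

Derivation:
Op 1: tick 8 -> clock=8.
Op 2: tick 8 -> clock=16.
Op 3: tick 7 -> clock=23.
Op 4: insert a.com -> 10.0.0.3 (expiry=23+12=35). clock=23
Op 5: tick 10 -> clock=33.
Op 6: tick 5 -> clock=38. purged={a.com}
Op 7: tick 6 -> clock=44.
Op 8: tick 1 -> clock=45.
Op 9: insert a.com -> 10.0.0.1 (expiry=45+6=51). clock=45
Op 10: insert a.com -> 10.0.0.5 (expiry=45+3=48). clock=45
Final clock = 45
Final cache (unexpired): {a.com} -> size=1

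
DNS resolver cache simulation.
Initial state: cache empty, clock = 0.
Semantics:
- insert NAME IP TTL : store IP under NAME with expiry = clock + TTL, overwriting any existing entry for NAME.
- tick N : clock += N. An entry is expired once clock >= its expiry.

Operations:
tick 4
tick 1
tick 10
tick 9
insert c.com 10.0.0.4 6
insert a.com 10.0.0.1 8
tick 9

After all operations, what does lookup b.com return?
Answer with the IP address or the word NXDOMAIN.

Answer: NXDOMAIN

Derivation:
Op 1: tick 4 -> clock=4.
Op 2: tick 1 -> clock=5.
Op 3: tick 10 -> clock=15.
Op 4: tick 9 -> clock=24.
Op 5: insert c.com -> 10.0.0.4 (expiry=24+6=30). clock=24
Op 6: insert a.com -> 10.0.0.1 (expiry=24+8=32). clock=24
Op 7: tick 9 -> clock=33. purged={a.com,c.com}
lookup b.com: not in cache (expired or never inserted)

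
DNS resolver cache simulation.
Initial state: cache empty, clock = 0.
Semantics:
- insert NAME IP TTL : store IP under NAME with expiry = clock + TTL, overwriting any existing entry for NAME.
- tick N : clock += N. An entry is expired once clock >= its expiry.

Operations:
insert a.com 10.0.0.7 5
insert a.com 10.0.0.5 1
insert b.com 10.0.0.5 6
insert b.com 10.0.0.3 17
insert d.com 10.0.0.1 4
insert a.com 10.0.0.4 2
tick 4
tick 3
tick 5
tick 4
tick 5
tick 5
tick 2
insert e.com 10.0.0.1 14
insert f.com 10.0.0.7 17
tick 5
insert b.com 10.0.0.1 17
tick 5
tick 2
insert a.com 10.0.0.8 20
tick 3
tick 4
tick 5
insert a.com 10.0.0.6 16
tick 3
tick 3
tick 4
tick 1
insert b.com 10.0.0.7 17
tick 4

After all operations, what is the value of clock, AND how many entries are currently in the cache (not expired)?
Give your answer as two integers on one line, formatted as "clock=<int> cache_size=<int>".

Op 1: insert a.com -> 10.0.0.7 (expiry=0+5=5). clock=0
Op 2: insert a.com -> 10.0.0.5 (expiry=0+1=1). clock=0
Op 3: insert b.com -> 10.0.0.5 (expiry=0+6=6). clock=0
Op 4: insert b.com -> 10.0.0.3 (expiry=0+17=17). clock=0
Op 5: insert d.com -> 10.0.0.1 (expiry=0+4=4). clock=0
Op 6: insert a.com -> 10.0.0.4 (expiry=0+2=2). clock=0
Op 7: tick 4 -> clock=4. purged={a.com,d.com}
Op 8: tick 3 -> clock=7.
Op 9: tick 5 -> clock=12.
Op 10: tick 4 -> clock=16.
Op 11: tick 5 -> clock=21. purged={b.com}
Op 12: tick 5 -> clock=26.
Op 13: tick 2 -> clock=28.
Op 14: insert e.com -> 10.0.0.1 (expiry=28+14=42). clock=28
Op 15: insert f.com -> 10.0.0.7 (expiry=28+17=45). clock=28
Op 16: tick 5 -> clock=33.
Op 17: insert b.com -> 10.0.0.1 (expiry=33+17=50). clock=33
Op 18: tick 5 -> clock=38.
Op 19: tick 2 -> clock=40.
Op 20: insert a.com -> 10.0.0.8 (expiry=40+20=60). clock=40
Op 21: tick 3 -> clock=43. purged={e.com}
Op 22: tick 4 -> clock=47. purged={f.com}
Op 23: tick 5 -> clock=52. purged={b.com}
Op 24: insert a.com -> 10.0.0.6 (expiry=52+16=68). clock=52
Op 25: tick 3 -> clock=55.
Op 26: tick 3 -> clock=58.
Op 27: tick 4 -> clock=62.
Op 28: tick 1 -> clock=63.
Op 29: insert b.com -> 10.0.0.7 (expiry=63+17=80). clock=63
Op 30: tick 4 -> clock=67.
Final clock = 67
Final cache (unexpired): {a.com,b.com} -> size=2

Answer: clock=67 cache_size=2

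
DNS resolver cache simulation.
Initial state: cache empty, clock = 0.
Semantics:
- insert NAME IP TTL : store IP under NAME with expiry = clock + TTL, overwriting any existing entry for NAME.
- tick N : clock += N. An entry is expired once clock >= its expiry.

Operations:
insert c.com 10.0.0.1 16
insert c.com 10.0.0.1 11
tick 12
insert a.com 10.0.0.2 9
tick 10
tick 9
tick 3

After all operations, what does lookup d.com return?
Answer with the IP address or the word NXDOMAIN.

Answer: NXDOMAIN

Derivation:
Op 1: insert c.com -> 10.0.0.1 (expiry=0+16=16). clock=0
Op 2: insert c.com -> 10.0.0.1 (expiry=0+11=11). clock=0
Op 3: tick 12 -> clock=12. purged={c.com}
Op 4: insert a.com -> 10.0.0.2 (expiry=12+9=21). clock=12
Op 5: tick 10 -> clock=22. purged={a.com}
Op 6: tick 9 -> clock=31.
Op 7: tick 3 -> clock=34.
lookup d.com: not in cache (expired or never inserted)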